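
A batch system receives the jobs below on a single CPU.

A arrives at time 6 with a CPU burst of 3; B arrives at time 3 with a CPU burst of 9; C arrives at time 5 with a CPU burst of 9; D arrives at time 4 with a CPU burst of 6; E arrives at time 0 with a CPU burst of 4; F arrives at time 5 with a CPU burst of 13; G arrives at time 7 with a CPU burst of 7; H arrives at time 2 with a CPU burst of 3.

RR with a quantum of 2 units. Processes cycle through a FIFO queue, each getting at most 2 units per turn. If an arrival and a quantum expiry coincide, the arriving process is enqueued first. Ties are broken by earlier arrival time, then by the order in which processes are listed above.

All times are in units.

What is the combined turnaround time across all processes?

Timeline: | E 0-2 | H 2-4 | E 4-6 | B 6-8 | D 8-10 | H 10-11 | C 11-13 | F 13-15 | A 15-17 | G 17-19 | B 19-21 | D 21-23 | C 23-25 | F 25-27 | A 27-28 | G 28-30 | B 30-32 | D 32-34 | C 34-36 | F 36-38 | G 38-40 | B 40-42 | C 42-44 | F 44-46 | G 46-47 | B 47-48 | C 48-49 | F 49-54 |
Completion: A=28  B=48  C=49  D=34  E=6  F=54  G=47  H=11
Turnaround (C−A): A=22  B=45  C=44  D=30  E=6  F=49  G=40  H=9
Turnaround = completion − arrival: A=22, B=45, C=44, D=30, E=6, F=49, G=40, H=9
Total turnaround = 22 + 45 + 44 + 30 + 6 + 49 + 40 + 9 = 245

245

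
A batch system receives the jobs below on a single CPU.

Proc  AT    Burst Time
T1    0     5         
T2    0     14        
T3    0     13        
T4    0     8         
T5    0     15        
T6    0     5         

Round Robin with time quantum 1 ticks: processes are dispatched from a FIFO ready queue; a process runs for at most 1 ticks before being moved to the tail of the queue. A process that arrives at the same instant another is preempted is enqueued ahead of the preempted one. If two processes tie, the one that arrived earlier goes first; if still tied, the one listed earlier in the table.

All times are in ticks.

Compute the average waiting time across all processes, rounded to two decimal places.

Gantt: | T1 0-1 | T2 1-2 | T3 2-3 | T4 3-4 | T5 4-5 | T6 5-6 | T1 6-7 | T2 7-8 | T3 8-9 | T4 9-10 | T5 10-11 | T6 11-12 | T1 12-13 | T2 13-14 | T3 14-15 | T4 15-16 | T5 16-17 | T6 17-18 | T1 18-19 | T2 19-20 | T3 20-21 | T4 21-22 | T5 22-23 | T6 23-24 | T1 24-25 | T2 25-26 | T3 26-27 | T4 27-28 | T5 28-29 | T6 29-30 | T2 30-31 | T3 31-32 | T4 32-33 | T5 33-34 | T2 34-35 | T3 35-36 | T4 36-37 | T5 37-38 | T2 38-39 | T3 39-40 | T4 40-41 | T5 41-42 | T2 42-43 | T3 43-44 | T5 44-45 | T2 45-46 | T3 46-47 | T5 47-48 | T2 48-49 | T3 49-50 | T5 50-51 | T2 51-52 | T3 52-53 | T5 53-54 | T2 54-55 | T3 55-56 | T5 56-57 | T2 57-58 | T5 58-60 |
Completion: T1=25  T2=58  T3=56  T4=41  T5=60  T6=30
Waiting times: T1=20, T2=44, T3=43, T4=33, T5=45, T6=25
Average waiting = (20+44+43+33+45+25) / 6 = 210/6 = 35.00

35.00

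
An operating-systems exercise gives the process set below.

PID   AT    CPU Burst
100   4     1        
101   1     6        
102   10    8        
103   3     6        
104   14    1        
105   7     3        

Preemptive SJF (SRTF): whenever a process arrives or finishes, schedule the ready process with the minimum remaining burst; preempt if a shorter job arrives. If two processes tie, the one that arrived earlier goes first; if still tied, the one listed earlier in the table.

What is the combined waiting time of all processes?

19

Schedule: | idle 0-1 | 101 1-4 | 100 4-5 | 101 5-8 | 105 8-11 | 103 11-14 | 104 14-15 | 103 15-18 | 102 18-26 |
Completion: 100=5  101=8  102=26  103=18  104=15  105=11
Waiting = turnaround − burst: 100=0, 101=1, 102=8, 103=9, 104=0, 105=1
Total waiting = 0 + 1 + 8 + 9 + 0 + 1 = 19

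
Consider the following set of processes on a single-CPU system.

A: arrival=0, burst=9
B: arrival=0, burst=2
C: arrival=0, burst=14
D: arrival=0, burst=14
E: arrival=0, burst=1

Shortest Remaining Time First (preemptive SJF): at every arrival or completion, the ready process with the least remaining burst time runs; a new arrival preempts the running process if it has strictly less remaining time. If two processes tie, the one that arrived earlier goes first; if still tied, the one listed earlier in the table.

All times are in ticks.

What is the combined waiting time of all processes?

Timeline: | E 0-1 | B 1-3 | A 3-12 | C 12-26 | D 26-40 |
Completion: A=12  B=3  C=26  D=40  E=1
Waiting = turnaround − burst: A=3, B=1, C=12, D=26, E=0
Total waiting = 3 + 1 + 12 + 26 + 0 = 42

42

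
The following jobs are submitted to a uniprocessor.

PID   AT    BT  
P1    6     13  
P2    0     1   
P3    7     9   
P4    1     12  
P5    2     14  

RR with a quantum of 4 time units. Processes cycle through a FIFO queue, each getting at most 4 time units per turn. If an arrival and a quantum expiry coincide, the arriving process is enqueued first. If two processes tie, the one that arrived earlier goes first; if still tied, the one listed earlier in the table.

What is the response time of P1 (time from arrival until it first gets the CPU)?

7

Schedule: | P2 0-1 | P4 1-5 | P5 5-9 | P4 9-13 | P1 13-17 | P3 17-21 | P5 21-25 | P4 25-29 | P1 29-33 | P3 33-37 | P5 37-41 | P1 41-45 | P3 45-46 | P5 46-48 | P1 48-49 |
Completion: P1=49  P2=1  P3=46  P4=29  P5=48
Response(P1) = first start − arrival = 13 − 6 = 7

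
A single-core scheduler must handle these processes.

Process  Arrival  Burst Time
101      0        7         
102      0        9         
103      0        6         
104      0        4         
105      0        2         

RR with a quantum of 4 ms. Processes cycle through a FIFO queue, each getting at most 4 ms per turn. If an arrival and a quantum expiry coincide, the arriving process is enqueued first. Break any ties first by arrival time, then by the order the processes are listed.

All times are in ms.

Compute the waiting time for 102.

19

Gantt: | 101 0-4 | 102 4-8 | 103 8-12 | 104 12-16 | 105 16-18 | 101 18-21 | 102 21-25 | 103 25-27 | 102 27-28 |
Completion: 101=21  102=28  103=27  104=16  105=18
Waiting(102) = turnaround − burst = 28 − 9 = 19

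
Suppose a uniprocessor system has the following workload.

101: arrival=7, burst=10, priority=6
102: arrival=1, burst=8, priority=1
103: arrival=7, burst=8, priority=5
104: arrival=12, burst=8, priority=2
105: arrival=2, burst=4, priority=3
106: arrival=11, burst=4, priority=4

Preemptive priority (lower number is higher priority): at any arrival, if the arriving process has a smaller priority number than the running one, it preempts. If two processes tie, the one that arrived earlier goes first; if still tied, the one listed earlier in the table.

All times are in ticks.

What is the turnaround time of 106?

Timeline: | idle 0-1 | 102 1-9 | 105 9-12 | 104 12-20 | 105 20-21 | 106 21-25 | 103 25-33 | 101 33-43 |
Completion: 101=43  102=9  103=33  104=20  105=21  106=25
Turnaround (C−A): 101=36  102=8  103=26  104=8  105=19  106=14
Turnaround(106) = completion − arrival = 25 − 11 = 14

14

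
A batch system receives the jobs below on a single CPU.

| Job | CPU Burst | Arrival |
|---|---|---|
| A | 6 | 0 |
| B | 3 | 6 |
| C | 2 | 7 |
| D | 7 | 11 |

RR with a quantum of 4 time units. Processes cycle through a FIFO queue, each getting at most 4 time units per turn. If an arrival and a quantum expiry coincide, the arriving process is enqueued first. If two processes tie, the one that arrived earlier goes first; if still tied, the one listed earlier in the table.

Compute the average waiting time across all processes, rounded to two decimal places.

0.50

Schedule: | A 0-6 | B 6-9 | C 9-11 | D 11-18 |
Completion: A=6  B=9  C=11  D=18
Waiting times: A=0, B=0, C=2, D=0
Average waiting = (0+0+2+0) / 4 = 2/4 = 0.50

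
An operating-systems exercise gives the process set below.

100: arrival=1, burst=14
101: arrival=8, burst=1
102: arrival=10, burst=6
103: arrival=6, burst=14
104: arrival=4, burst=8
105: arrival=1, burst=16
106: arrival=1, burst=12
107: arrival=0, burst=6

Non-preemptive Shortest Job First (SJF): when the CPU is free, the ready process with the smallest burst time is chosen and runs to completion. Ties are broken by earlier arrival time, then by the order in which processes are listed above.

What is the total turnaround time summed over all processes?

Timeline: | 107 0-6 | 104 6-14 | 101 14-15 | 102 15-21 | 106 21-33 | 100 33-47 | 103 47-61 | 105 61-77 |
Completion: 100=47  101=15  102=21  103=61  104=14  105=77  106=33  107=6
Turnaround = completion − arrival: 100=46, 101=7, 102=11, 103=55, 104=10, 105=76, 106=32, 107=6
Total turnaround = 46 + 7 + 11 + 55 + 10 + 76 + 32 + 6 = 243

243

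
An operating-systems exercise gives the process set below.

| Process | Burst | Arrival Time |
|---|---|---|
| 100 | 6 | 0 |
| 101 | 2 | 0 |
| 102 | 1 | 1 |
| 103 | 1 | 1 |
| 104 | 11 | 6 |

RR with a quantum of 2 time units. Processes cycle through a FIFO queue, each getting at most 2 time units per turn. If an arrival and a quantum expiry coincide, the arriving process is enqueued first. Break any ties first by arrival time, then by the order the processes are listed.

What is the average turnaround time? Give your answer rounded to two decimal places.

Timeline: | 100 0-2 | 101 2-4 | 102 4-5 | 103 5-6 | 100 6-8 | 104 8-10 | 100 10-12 | 104 12-21 |
Completion: 100=12  101=4  102=5  103=6  104=21
Turnaround times: 100=12, 101=4, 102=4, 103=5, 104=15
Average turnaround = (12+4+4+5+15) / 5 = 40/5 = 8.00

8.00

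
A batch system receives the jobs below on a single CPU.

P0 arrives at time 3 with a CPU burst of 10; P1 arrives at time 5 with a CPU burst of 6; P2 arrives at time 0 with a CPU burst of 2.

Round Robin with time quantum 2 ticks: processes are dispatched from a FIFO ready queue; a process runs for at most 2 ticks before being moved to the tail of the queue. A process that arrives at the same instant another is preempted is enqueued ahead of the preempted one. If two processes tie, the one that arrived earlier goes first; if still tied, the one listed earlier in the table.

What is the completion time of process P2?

Schedule: | P2 0-2 | idle 2-3 | P0 3-5 | P1 5-7 | P0 7-9 | P1 9-11 | P0 11-13 | P1 13-15 | P0 15-19 |
Completion: P0=19  P1=15  P2=2

2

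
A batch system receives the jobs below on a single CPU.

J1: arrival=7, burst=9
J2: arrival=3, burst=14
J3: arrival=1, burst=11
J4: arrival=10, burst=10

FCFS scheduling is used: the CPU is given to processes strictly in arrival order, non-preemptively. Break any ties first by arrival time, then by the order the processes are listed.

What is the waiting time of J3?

Timeline: | idle 0-1 | J3 1-12 | J2 12-26 | J1 26-35 | J4 35-45 |
Completion: J1=35  J2=26  J3=12  J4=45
Turnaround (C−A): J1=28  J2=23  J3=11  J4=35
Waiting(J3) = turnaround − burst = 11 − 11 = 0

0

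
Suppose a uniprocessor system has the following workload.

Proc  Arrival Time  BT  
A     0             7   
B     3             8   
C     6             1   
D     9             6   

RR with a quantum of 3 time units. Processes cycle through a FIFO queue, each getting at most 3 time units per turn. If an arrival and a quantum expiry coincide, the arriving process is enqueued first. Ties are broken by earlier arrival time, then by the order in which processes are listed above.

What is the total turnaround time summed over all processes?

50

Timeline: | A 0-3 | B 3-6 | A 6-9 | C 9-10 | B 10-13 | D 13-16 | A 16-17 | B 17-19 | D 19-22 |
Completion: A=17  B=19  C=10  D=22
Turnaround (C−A): A=17  B=16  C=4  D=13
Turnaround = completion − arrival: A=17, B=16, C=4, D=13
Total turnaround = 17 + 16 + 4 + 13 = 50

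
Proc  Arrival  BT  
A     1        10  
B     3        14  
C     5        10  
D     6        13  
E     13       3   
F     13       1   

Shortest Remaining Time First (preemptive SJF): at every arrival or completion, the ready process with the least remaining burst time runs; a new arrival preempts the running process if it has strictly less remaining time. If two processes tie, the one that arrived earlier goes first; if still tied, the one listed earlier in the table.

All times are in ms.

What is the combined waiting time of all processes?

65

Schedule: | idle 0-1 | A 1-11 | C 11-13 | F 13-14 | E 14-17 | C 17-25 | D 25-38 | B 38-52 |
Completion: A=11  B=52  C=25  D=38  E=17  F=14
Turnaround (C−A): A=10  B=49  C=20  D=32  E=4  F=1
Waiting = turnaround − burst: A=0, B=35, C=10, D=19, E=1, F=0
Total waiting = 0 + 35 + 10 + 19 + 1 + 0 = 65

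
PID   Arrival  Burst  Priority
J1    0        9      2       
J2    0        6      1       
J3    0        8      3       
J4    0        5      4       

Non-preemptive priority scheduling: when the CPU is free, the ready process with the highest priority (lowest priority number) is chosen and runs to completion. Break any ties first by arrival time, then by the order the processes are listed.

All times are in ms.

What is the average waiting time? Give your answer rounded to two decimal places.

11.00

Gantt: | J2 0-6 | J1 6-15 | J3 15-23 | J4 23-28 |
Completion: J1=15  J2=6  J3=23  J4=28
Waiting times: J1=6, J2=0, J3=15, J4=23
Average waiting = (6+0+15+23) / 4 = 44/4 = 11.00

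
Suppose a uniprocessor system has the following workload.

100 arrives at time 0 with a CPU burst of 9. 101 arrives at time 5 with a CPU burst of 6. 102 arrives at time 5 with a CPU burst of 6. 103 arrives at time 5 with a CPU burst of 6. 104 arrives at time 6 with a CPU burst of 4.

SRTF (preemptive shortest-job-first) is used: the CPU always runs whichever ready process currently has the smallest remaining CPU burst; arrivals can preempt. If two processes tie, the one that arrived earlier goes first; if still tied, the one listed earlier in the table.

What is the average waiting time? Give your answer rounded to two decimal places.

9.00

Gantt: | 100 0-9 | 104 9-13 | 101 13-19 | 102 19-25 | 103 25-31 |
Completion: 100=9  101=19  102=25  103=31  104=13
Waiting times: 100=0, 101=8, 102=14, 103=20, 104=3
Average waiting = (0+8+14+20+3) / 5 = 45/5 = 9.00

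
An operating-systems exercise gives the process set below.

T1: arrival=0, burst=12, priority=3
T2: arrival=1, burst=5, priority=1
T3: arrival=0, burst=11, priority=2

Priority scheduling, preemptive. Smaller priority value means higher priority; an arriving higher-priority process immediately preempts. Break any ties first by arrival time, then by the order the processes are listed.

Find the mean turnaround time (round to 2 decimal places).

16.33

Gantt: | T3 0-1 | T2 1-6 | T3 6-16 | T1 16-28 |
Completion: T1=28  T2=6  T3=16
Turnaround times: T1=28, T2=5, T3=16
Average turnaround = (28+5+16) / 3 = 49/3 = 16.33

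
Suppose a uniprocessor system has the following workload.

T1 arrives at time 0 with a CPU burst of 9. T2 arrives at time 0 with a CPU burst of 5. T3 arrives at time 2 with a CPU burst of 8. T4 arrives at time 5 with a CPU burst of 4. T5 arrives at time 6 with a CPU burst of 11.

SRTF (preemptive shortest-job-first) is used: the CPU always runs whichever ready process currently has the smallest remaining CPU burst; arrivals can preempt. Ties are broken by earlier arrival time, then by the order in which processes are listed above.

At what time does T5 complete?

37

Timeline: | T2 0-5 | T4 5-9 | T3 9-17 | T1 17-26 | T5 26-37 |
Completion: T1=26  T2=5  T3=17  T4=9  T5=37
Turnaround (C−A): T1=26  T2=5  T3=15  T4=4  T5=31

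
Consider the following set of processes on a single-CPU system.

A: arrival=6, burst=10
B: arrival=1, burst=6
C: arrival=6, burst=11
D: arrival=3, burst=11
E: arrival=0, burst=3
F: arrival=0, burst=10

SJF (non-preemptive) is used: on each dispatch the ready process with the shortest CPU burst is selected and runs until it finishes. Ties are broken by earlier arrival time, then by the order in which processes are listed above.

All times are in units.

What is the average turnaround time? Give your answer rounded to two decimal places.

22.50

Schedule: | E 0-3 | B 3-9 | F 9-19 | A 19-29 | D 29-40 | C 40-51 |
Completion: A=29  B=9  C=51  D=40  E=3  F=19
Turnaround (C−A): A=23  B=8  C=45  D=37  E=3  F=19
Turnaround times: A=23, B=8, C=45, D=37, E=3, F=19
Average turnaround = (23+8+45+37+3+19) / 6 = 135/6 = 22.50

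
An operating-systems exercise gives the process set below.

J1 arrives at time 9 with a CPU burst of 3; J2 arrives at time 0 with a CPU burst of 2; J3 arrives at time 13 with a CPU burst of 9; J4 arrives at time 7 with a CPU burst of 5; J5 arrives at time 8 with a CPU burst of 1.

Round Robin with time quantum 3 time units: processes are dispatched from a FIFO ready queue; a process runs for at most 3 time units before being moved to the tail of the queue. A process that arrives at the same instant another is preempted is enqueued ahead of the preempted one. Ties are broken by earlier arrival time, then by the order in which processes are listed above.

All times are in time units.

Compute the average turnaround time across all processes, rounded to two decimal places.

6.20

Gantt: | J2 0-2 | idle 2-7 | J4 7-10 | J5 10-11 | J1 11-14 | J4 14-16 | J3 16-25 |
Completion: J1=14  J2=2  J3=25  J4=16  J5=11
Turnaround (C−A): J1=5  J2=2  J3=12  J4=9  J5=3
Turnaround times: J1=5, J2=2, J3=12, J4=9, J5=3
Average turnaround = (5+2+12+9+3) / 5 = 31/5 = 6.20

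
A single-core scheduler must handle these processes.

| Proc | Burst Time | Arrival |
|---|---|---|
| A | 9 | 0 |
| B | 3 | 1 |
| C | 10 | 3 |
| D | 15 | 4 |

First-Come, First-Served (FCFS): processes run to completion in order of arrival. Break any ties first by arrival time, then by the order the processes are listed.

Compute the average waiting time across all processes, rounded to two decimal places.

8.75

Gantt: | A 0-9 | B 9-12 | C 12-22 | D 22-37 |
Completion: A=9  B=12  C=22  D=37
Waiting times: A=0, B=8, C=9, D=18
Average waiting = (0+8+9+18) / 4 = 35/4 = 8.75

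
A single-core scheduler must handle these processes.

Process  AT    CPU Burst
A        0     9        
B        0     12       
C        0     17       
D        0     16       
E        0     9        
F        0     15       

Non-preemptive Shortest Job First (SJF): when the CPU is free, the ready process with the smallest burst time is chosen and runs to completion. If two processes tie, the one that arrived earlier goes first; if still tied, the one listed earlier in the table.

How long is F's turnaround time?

45

Schedule: | A 0-9 | E 9-18 | B 18-30 | F 30-45 | D 45-61 | C 61-78 |
Completion: A=9  B=30  C=78  D=61  E=18  F=45
Turnaround (C−A): A=9  B=30  C=78  D=61  E=18  F=45
Turnaround(F) = completion − arrival = 45 − 0 = 45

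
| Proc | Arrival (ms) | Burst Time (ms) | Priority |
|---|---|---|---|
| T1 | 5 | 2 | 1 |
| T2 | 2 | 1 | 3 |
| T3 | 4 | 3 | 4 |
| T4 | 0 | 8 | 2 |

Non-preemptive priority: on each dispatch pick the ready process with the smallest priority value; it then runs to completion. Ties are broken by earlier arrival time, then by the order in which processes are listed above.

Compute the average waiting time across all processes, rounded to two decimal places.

Gantt: | T4 0-8 | T1 8-10 | T2 10-11 | T3 11-14 |
Completion: T1=10  T2=11  T3=14  T4=8
Turnaround (C−A): T1=5  T2=9  T3=10  T4=8
Waiting times: T1=3, T2=8, T3=7, T4=0
Average waiting = (3+8+7+0) / 4 = 18/4 = 4.50

4.50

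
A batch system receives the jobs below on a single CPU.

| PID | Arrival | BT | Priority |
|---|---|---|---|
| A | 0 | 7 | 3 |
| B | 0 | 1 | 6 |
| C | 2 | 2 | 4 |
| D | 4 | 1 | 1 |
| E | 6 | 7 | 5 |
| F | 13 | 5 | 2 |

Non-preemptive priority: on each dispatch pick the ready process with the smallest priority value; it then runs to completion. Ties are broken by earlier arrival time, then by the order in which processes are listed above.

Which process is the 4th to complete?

Timeline: | A 0-7 | D 7-8 | C 8-10 | E 10-17 | F 17-22 | B 22-23 |
Completion: A=7  B=23  C=10  D=8  E=17  F=22
Turnaround (C−A): A=7  B=23  C=8  D=4  E=11  F=9
Finish order: A → D → C → E → F → B

E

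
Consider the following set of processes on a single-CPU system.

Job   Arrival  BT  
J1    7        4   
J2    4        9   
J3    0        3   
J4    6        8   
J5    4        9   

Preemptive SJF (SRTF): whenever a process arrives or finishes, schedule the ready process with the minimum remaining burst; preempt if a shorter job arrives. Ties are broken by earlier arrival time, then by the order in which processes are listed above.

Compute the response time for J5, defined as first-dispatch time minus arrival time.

21

Gantt: | J3 0-3 | idle 3-4 | J2 4-7 | J1 7-11 | J2 11-17 | J4 17-25 | J5 25-34 |
Completion: J1=11  J2=17  J3=3  J4=25  J5=34
Turnaround (C−A): J1=4  J2=13  J3=3  J4=19  J5=30
Response(J5) = first start − arrival = 25 − 4 = 21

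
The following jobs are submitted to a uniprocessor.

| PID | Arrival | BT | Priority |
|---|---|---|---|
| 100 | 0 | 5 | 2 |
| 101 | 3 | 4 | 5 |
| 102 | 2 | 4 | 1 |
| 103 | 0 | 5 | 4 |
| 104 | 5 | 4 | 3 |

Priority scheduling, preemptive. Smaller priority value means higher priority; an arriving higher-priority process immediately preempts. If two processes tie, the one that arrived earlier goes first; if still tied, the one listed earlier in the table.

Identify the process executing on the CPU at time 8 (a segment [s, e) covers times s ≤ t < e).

Schedule: | 100 0-2 | 102 2-6 | 100 6-9 | 104 9-13 | 103 13-18 | 101 18-22 |
Completion: 100=9  101=22  102=6  103=18  104=13
Turnaround (C−A): 100=9  101=19  102=4  103=18  104=8

100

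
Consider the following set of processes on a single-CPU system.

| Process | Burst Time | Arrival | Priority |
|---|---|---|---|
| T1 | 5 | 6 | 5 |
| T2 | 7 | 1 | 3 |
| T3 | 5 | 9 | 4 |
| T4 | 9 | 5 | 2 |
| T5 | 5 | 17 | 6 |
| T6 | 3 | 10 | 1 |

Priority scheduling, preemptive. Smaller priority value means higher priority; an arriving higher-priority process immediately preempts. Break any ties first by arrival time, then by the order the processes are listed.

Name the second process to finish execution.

T4

Schedule: | idle 0-1 | T2 1-5 | T4 5-10 | T6 10-13 | T4 13-17 | T2 17-20 | T3 20-25 | T1 25-30 | T5 30-35 |
Completion: T1=30  T2=20  T3=25  T4=17  T5=35  T6=13
Finish order: T6 → T4 → T2 → T3 → T1 → T5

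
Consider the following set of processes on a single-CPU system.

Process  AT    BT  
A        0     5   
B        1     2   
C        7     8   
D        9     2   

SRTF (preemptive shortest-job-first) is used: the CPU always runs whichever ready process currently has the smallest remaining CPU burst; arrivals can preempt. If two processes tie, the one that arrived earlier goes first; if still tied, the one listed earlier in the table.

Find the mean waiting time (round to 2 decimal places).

Timeline: | A 0-1 | B 1-3 | A 3-7 | C 7-9 | D 9-11 | C 11-17 |
Completion: A=7  B=3  C=17  D=11
Waiting times: A=2, B=0, C=2, D=0
Average waiting = (2+0+2+0) / 4 = 4/4 = 1.00

1.00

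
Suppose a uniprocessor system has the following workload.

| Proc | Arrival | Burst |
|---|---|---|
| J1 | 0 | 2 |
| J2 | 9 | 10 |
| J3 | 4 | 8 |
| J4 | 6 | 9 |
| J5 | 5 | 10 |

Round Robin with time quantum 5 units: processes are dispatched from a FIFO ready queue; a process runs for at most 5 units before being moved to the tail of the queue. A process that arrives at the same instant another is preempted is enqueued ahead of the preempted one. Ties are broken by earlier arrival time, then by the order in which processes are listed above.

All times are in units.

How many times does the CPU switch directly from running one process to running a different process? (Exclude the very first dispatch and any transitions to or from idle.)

Gantt: | J1 0-2 | idle 2-4 | J3 4-9 | J5 9-14 | J4 14-19 | J2 19-24 | J3 24-27 | J5 27-32 | J4 32-36 | J2 36-41 |
Completion: J1=2  J2=41  J3=27  J4=36  J5=32
Turnaround (C−A): J1=2  J2=32  J3=23  J4=30  J5=27

7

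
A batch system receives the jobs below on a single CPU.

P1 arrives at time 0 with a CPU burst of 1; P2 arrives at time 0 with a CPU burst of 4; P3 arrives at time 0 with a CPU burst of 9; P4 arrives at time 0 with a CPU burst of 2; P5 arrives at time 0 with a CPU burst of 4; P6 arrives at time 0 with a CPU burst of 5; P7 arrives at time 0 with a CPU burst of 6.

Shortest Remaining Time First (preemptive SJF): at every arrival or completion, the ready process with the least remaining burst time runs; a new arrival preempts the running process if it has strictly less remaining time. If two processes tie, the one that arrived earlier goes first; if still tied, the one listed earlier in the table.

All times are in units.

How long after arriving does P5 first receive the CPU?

Timeline: | P1 0-1 | P4 1-3 | P2 3-7 | P5 7-11 | P6 11-16 | P7 16-22 | P3 22-31 |
Completion: P1=1  P2=7  P3=31  P4=3  P5=11  P6=16  P7=22
Response(P5) = first start − arrival = 7 − 0 = 7

7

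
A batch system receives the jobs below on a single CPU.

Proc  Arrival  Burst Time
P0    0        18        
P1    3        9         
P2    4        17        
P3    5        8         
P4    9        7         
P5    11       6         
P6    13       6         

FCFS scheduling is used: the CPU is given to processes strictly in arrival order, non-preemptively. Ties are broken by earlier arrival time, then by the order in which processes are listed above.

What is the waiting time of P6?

Schedule: | P0 0-18 | P1 18-27 | P2 27-44 | P3 44-52 | P4 52-59 | P5 59-65 | P6 65-71 |
Completion: P0=18  P1=27  P2=44  P3=52  P4=59  P5=65  P6=71
Waiting(P6) = turnaround − burst = 58 − 6 = 52

52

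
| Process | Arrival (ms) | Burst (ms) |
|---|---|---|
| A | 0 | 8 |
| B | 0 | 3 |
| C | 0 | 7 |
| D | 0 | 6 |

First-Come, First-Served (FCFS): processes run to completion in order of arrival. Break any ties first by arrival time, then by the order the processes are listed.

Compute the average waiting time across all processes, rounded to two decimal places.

Timeline: | A 0-8 | B 8-11 | C 11-18 | D 18-24 |
Completion: A=8  B=11  C=18  D=24
Turnaround (C−A): A=8  B=11  C=18  D=24
Waiting times: A=0, B=8, C=11, D=18
Average waiting = (0+8+11+18) / 4 = 37/4 = 9.25

9.25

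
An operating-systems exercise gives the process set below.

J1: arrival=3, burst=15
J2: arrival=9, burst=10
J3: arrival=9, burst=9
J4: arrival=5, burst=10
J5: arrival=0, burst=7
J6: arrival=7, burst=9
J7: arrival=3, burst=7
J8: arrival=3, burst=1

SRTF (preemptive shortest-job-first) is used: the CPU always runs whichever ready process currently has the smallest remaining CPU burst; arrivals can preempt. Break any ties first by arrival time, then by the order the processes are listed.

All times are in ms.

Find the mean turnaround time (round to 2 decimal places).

Gantt: | J5 0-3 | J8 3-4 | J5 4-8 | J7 8-15 | J6 15-24 | J3 24-33 | J4 33-43 | J2 43-53 | J1 53-68 |
Completion: J1=68  J2=53  J3=33  J4=43  J5=8  J6=24  J7=15  J8=4
Turnaround (C−A): J1=65  J2=44  J3=24  J4=38  J5=8  J6=17  J7=12  J8=1
Turnaround times: J1=65, J2=44, J3=24, J4=38, J5=8, J6=17, J7=12, J8=1
Average turnaround = (65+44+24+38+8+17+12+1) / 8 = 209/8 = 26.13

26.13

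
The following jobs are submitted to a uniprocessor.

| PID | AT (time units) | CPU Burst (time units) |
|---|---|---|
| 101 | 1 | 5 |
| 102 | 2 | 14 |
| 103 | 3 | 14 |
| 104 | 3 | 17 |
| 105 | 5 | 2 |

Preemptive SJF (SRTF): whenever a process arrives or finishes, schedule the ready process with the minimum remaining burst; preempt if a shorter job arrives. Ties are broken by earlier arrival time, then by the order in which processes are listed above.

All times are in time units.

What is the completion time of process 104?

Timeline: | idle 0-1 | 101 1-6 | 105 6-8 | 102 8-22 | 103 22-36 | 104 36-53 |
Completion: 101=6  102=22  103=36  104=53  105=8

53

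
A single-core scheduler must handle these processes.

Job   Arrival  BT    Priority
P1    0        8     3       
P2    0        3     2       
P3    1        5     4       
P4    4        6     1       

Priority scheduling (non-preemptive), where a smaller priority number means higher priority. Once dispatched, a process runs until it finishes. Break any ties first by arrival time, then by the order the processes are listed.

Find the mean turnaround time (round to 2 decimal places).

Schedule: | P2 0-3 | P1 3-11 | P4 11-17 | P3 17-22 |
Completion: P1=11  P2=3  P3=22  P4=17
Turnaround (C−A): P1=11  P2=3  P3=21  P4=13
Turnaround times: P1=11, P2=3, P3=21, P4=13
Average turnaround = (11+3+21+13) / 4 = 48/4 = 12.00

12.00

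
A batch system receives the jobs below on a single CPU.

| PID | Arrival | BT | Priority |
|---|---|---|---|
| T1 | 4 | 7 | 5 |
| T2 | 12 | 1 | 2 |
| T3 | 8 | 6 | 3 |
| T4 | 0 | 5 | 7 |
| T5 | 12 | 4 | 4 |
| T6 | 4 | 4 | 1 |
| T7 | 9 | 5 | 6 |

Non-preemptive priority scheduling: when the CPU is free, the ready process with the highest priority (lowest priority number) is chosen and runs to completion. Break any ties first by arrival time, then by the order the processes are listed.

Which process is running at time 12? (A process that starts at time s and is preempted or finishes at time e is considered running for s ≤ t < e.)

Schedule: | T4 0-5 | T6 5-9 | T3 9-15 | T2 15-16 | T5 16-20 | T1 20-27 | T7 27-32 |
Completion: T1=27  T2=16  T3=15  T4=5  T5=20  T6=9  T7=32
Turnaround (C−A): T1=23  T2=4  T3=7  T4=5  T5=8  T6=5  T7=23

T3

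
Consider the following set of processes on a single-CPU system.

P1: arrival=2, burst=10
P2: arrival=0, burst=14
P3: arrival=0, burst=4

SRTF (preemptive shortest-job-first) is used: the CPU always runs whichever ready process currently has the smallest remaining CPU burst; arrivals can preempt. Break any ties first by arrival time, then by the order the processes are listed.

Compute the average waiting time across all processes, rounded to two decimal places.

5.33

Gantt: | P3 0-4 | P1 4-14 | P2 14-28 |
Completion: P1=14  P2=28  P3=4
Turnaround (C−A): P1=12  P2=28  P3=4
Waiting times: P1=2, P2=14, P3=0
Average waiting = (2+14+0) / 3 = 16/3 = 5.33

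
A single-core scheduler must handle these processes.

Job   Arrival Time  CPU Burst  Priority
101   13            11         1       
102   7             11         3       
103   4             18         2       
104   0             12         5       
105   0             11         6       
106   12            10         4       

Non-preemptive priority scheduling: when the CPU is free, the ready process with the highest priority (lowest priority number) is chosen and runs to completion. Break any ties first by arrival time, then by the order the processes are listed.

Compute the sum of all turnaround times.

234

Timeline: | 104 0-12 | 103 12-30 | 101 30-41 | 102 41-52 | 106 52-62 | 105 62-73 |
Completion: 101=41  102=52  103=30  104=12  105=73  106=62
Turnaround = completion − arrival: 101=28, 102=45, 103=26, 104=12, 105=73, 106=50
Total turnaround = 28 + 45 + 26 + 12 + 73 + 50 = 234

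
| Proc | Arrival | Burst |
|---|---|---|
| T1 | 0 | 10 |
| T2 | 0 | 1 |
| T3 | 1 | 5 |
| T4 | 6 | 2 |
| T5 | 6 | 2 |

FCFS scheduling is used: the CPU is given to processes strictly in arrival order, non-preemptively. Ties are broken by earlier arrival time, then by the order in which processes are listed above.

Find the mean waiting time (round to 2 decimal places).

8.40

Timeline: | T1 0-10 | T2 10-11 | T3 11-16 | T4 16-18 | T5 18-20 |
Completion: T1=10  T2=11  T3=16  T4=18  T5=20
Turnaround (C−A): T1=10  T2=11  T3=15  T4=12  T5=14
Waiting times: T1=0, T2=10, T3=10, T4=10, T5=12
Average waiting = (0+10+10+10+12) / 5 = 42/5 = 8.40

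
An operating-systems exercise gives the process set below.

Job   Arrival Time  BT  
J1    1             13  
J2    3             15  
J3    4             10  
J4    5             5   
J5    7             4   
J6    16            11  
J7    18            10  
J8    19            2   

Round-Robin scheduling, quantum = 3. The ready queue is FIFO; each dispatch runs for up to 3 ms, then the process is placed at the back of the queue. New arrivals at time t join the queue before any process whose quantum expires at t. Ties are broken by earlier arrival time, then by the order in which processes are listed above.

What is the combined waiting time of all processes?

Gantt: | idle 0-1 | J1 1-4 | J2 4-7 | J3 7-10 | J1 10-13 | J4 13-16 | J5 16-19 | J2 19-22 | J3 22-25 | J1 25-28 | J6 28-31 | J4 31-33 | J7 33-36 | J8 36-38 | J5 38-39 | J2 39-42 | J3 42-45 | J1 45-48 | J6 48-51 | J7 51-54 | J2 54-57 | J3 57-58 | J1 58-59 | J6 59-62 | J7 62-65 | J2 65-68 | J6 68-70 | J7 70-71 |
Completion: J1=59  J2=68  J3=58  J4=33  J5=39  J6=70  J7=71  J8=38
Waiting = turnaround − burst: J1=45, J2=50, J3=44, J4=23, J5=28, J6=43, J7=43, J8=17
Total waiting = 45 + 50 + 44 + 23 + 28 + 43 + 43 + 17 = 293

293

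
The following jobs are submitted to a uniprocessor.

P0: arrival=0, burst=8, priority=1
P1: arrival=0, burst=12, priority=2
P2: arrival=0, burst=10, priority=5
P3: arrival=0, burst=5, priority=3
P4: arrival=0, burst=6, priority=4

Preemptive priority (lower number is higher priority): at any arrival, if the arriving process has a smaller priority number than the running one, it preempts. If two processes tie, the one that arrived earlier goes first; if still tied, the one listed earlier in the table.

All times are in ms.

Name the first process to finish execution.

P0

Gantt: | P0 0-8 | P1 8-20 | P3 20-25 | P4 25-31 | P2 31-41 |
Completion: P0=8  P1=20  P2=41  P3=25  P4=31
Turnaround (C−A): P0=8  P1=20  P2=41  P3=25  P4=31
Finish order: P0 → P1 → P3 → P4 → P2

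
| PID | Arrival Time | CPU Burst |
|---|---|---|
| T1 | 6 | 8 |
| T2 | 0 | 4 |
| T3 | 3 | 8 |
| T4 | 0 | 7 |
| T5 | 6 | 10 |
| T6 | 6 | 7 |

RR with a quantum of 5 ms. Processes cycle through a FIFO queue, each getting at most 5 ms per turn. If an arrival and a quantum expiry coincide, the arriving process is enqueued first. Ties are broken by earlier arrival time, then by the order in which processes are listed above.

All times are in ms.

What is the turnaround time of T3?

31

Timeline: | T2 0-4 | T4 4-9 | T3 9-14 | T1 14-19 | T5 19-24 | T6 24-29 | T4 29-31 | T3 31-34 | T1 34-37 | T5 37-42 | T6 42-44 |
Completion: T1=37  T2=4  T3=34  T4=31  T5=42  T6=44
Turnaround(T3) = completion − arrival = 34 − 3 = 31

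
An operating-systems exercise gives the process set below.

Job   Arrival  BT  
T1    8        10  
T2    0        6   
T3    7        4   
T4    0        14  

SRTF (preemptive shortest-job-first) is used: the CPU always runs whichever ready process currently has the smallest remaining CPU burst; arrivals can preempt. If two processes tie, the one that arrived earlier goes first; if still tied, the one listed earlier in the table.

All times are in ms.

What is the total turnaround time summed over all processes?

Timeline: | T2 0-6 | T4 6-7 | T3 7-11 | T1 11-21 | T4 21-34 |
Completion: T1=21  T2=6  T3=11  T4=34
Turnaround (C−A): T1=13  T2=6  T3=4  T4=34
Turnaround = completion − arrival: T1=13, T2=6, T3=4, T4=34
Total turnaround = 13 + 6 + 4 + 34 = 57

57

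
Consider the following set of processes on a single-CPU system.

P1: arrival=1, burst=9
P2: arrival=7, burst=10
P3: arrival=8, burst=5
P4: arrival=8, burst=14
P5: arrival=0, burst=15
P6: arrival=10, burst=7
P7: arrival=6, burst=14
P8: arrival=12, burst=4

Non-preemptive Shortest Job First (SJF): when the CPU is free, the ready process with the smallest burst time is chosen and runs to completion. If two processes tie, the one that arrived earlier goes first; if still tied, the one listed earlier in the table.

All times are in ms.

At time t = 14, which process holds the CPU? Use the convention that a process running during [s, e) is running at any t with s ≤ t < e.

Gantt: | P5 0-15 | P8 15-19 | P3 19-24 | P6 24-31 | P1 31-40 | P2 40-50 | P7 50-64 | P4 64-78 |
Completion: P1=40  P2=50  P3=24  P4=78  P5=15  P6=31  P7=64  P8=19

P5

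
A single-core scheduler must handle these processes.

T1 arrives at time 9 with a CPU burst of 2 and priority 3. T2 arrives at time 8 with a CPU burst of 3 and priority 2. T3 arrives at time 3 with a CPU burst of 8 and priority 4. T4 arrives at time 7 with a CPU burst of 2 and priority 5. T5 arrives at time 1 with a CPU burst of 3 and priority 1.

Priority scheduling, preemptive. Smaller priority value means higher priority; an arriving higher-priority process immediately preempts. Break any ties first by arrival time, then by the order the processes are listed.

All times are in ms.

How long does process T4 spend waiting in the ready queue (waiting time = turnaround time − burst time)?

10

Timeline: | idle 0-1 | T5 1-4 | T3 4-8 | T2 8-11 | T1 11-13 | T3 13-17 | T4 17-19 |
Completion: T1=13  T2=11  T3=17  T4=19  T5=4
Waiting(T4) = turnaround − burst = 12 − 2 = 10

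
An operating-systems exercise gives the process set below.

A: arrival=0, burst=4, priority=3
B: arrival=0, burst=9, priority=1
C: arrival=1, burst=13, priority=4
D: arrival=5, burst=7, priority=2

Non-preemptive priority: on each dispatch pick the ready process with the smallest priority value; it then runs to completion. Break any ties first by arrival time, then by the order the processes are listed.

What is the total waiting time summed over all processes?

39

Gantt: | B 0-9 | D 9-16 | A 16-20 | C 20-33 |
Completion: A=20  B=9  C=33  D=16
Turnaround (C−A): A=20  B=9  C=32  D=11
Waiting = turnaround − burst: A=16, B=0, C=19, D=4
Total waiting = 16 + 0 + 19 + 4 = 39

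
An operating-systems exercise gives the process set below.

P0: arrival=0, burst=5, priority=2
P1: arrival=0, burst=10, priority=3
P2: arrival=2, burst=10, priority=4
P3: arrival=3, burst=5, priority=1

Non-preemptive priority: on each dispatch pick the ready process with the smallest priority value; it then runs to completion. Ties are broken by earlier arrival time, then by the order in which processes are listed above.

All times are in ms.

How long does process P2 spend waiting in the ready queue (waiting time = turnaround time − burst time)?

18

Timeline: | P0 0-5 | P3 5-10 | P1 10-20 | P2 20-30 |
Completion: P0=5  P1=20  P2=30  P3=10
Turnaround (C−A): P0=5  P1=20  P2=28  P3=7
Waiting(P2) = turnaround − burst = 28 − 10 = 18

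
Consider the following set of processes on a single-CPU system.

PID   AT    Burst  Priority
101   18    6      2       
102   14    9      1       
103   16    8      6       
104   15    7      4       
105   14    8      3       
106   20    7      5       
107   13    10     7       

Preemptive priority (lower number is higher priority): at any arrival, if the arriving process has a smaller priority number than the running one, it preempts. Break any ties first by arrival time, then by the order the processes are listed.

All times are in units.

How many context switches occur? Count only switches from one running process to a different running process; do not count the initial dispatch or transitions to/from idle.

Schedule: | idle 0-13 | 107 13-14 | 102 14-23 | 101 23-29 | 105 29-37 | 104 37-44 | 106 44-51 | 103 51-59 | 107 59-68 |
Completion: 101=29  102=23  103=59  104=44  105=37  106=51  107=68
Turnaround (C−A): 101=11  102=9  103=43  104=29  105=23  106=31  107=55

7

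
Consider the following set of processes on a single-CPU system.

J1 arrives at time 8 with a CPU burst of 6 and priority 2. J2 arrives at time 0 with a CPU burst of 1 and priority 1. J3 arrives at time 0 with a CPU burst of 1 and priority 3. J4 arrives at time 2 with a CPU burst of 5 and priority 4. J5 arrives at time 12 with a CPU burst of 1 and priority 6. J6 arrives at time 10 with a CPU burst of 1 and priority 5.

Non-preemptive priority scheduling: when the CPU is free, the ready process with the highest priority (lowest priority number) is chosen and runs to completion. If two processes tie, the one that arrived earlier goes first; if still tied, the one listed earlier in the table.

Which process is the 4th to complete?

J1

Timeline: | J2 0-1 | J3 1-2 | J4 2-7 | idle 7-8 | J1 8-14 | J6 14-15 | J5 15-16 |
Completion: J1=14  J2=1  J3=2  J4=7  J5=16  J6=15
Turnaround (C−A): J1=6  J2=1  J3=2  J4=5  J5=4  J6=5
Finish order: J2 → J3 → J4 → J1 → J6 → J5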